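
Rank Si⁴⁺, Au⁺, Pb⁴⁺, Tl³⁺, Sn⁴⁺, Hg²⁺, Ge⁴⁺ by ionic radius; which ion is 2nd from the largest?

Electron counts and nuclear charges: Si⁴⁺: 10 e⁻, Z=14, Ge⁴⁺: 28 e⁻, Z=32, Sn⁴⁺: 46 e⁻, Z=50, Pb⁴⁺: 78 e⁻, Z=82, Tl³⁺: 78 e⁻, Z=81, Hg²⁺: 78 e⁻, Z=80, Au⁺: 78 e⁻, Z=79. Si⁴⁺ < Ge⁴⁺ (same group, period 3 vs 4); Ge⁴⁺ < Sn⁴⁺ (same group, 1 shell fewer); Sn⁴⁺ < Pb⁴⁺ (same group, period 5 vs 6); Pb⁴⁺ < Tl³⁺ (both 78 e⁻, Z=82>81); Tl³⁺ < Hg²⁺ (isoelectronic, higher Z=81 is smaller); Hg²⁺ < Au⁺ (both 78 e⁻, Z=80>79).
Full ascending order: Si⁴⁺ < Ge⁴⁺ < Sn⁴⁺ < Pb⁴⁺ < Tl³⁺ < Hg²⁺ < Au⁺. Counting from the largest, position 2 is Hg²⁺.

Hg²⁺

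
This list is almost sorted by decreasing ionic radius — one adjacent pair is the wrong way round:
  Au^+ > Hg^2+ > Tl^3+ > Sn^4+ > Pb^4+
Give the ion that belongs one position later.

Sn^4+

Scanning neighbour by neighbour, only Sn^4+/Pb^4+ violates a trend: both in group 14 with the same charge; Sn^4+ (period 5) has the smaller radius. That makes Sn^4+ the one sitting a position early relative to where it belongs.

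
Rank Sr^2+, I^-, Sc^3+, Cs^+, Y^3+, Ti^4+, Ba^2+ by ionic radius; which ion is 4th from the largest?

First list Z and electron count for each: Ti^4+ has 18 e⁻ (Z=22), Sc^3+ has 18 e⁻ (Z=21), Y^3+ has 36 e⁻ (Z=39), Sr^2+ has 36 e⁻ (Z=38), Ba^2+ has 54 e⁻ (Z=56), Cs^+ has 54 e⁻ (Z=55), I^- has 54 e⁻ (Z=53). Ti^4+ < Sc^3+ (isoelectronic, higher Z=22 is smaller); Sc^3+ < Y^3+ (same group, period 4 vs 5); Y^3+ < Sr^2+ (both 36 e⁻, Z=39>38); Sr^2+ < Ba^2+ (same group, period 5 vs 6); Ba^2+ < Cs^+ (both 54 e⁻, Z=56>55); Cs^+ < I^- (isoelectronic, higher Z=55 is smaller).
That gives Ti^4+ < Sc^3+ < Y^3+ < Sr^2+ < Ba^2+ < Cs^+ < I^-. From the largest end, number 4 is Sr^2+.

Sr^2+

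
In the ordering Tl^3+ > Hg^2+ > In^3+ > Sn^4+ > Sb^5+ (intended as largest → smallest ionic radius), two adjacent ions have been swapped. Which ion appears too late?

Hg^2+

Check each adjacent pair. Tl^3+ and Hg^2+ are reversed: Tl^3+ and Hg^2+ share 78 electrons; the higher nuclear charge on Tl (Z=81) contracts it more, so Tl^3+ < Hg^2+. No other neighbouring pair contradicts the periodic trends, so Hg^2+ is the ion listed too late.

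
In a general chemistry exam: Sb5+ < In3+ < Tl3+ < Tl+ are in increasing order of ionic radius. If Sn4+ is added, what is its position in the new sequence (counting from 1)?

2

Work out protons and electrons: Sb5+: 46 e⁻, Z=51, Sn4+: 46 e⁻, Z=50, In3+: 46 e⁻, Z=49, Tl3+: 78 e⁻, Z=81, Tl+: 80 e⁻, Z=81. Sb5+ < Sn4+ (both 46 e⁻, Z=51>50); Sn4+ < In3+ (both 46 e⁻, Z=50>49); In3+ < Tl3+ (same group, period 5 vs 6); Tl3+ < Tl+ (same element, +3 vs +1).
With Sn4+ included the full order is Sb5+ < Sn4+ < In3+ < Tl3+ < Tl+, so it takes position 2.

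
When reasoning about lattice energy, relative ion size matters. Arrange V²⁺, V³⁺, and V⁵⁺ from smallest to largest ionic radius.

Same element, different charge: the more highly charged cation has fewer electrons and a greater effective nuclear charge per electron, making V⁵⁺ the smallest.

V⁵⁺ < V³⁺ < V²⁺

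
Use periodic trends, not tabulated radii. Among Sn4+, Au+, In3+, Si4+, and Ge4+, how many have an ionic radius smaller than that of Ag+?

4

Electron counts and nuclear charges: Si4+: 10 e⁻, Z=14, Ge4+: 28 e⁻, Z=32, Sn4+: 46 e⁻, Z=50, In3+: 46 e⁻, Z=49, Ag+: 46 e⁻, Z=47, Au+: 78 e⁻, Z=79. Si4+ < Ge4+ (same group, 1 shell fewer); Ge4+ < Sn4+ (same group, period 4 vs 5); Sn4+ < In3+ (both 46 e⁻, Z=50>49); In3+ < Ag+ (both 46 e⁻, Z=49>47); Ag+ < Au+ (same group, 1 shell fewer).
Placing each against Ag+: smaller — Si4+, Ge4+, Sn4+, In3+; larger — Au+. That's 4.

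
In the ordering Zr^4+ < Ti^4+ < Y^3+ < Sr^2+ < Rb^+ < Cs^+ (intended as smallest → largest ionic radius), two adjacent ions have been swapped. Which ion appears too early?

Compare adjacent ions: Ti^4+ and Zr^4+ are in one column with the same charge; the lighter period-4 ion has one fewer shell and is smaller — yet in this increasing list Zr^4+ sits before Ti^4+. Nothing else is reversed, so Zr^4+ should move one place to the right.

Zr^4+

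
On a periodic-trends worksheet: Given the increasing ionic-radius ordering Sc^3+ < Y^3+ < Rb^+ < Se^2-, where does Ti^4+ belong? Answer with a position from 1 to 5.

1

Tabulating Z and e⁻: Ti^4+ (Z=22, 18 e⁻), Sc^3+ (Z=21, 18 e⁻), Y^3+ (Z=39, 36 e⁻), Rb^+ (Z=37, 36 e⁻), Se^2- (Z=34, 36 e⁻). Ti^4+ < Sc^3+ (both 18 e⁻, Z=22>21); Sc^3+ < Y^3+ (same group, 1 shell fewer); Y^3+ < Rb^+ (isoelectronic, higher Z=39 is smaller); Rb^+ < Se^2- (isoelectronic, higher Z=37 is smaller).
The complete sequence is Ti^4+ < Sc^3+ < Y^3+ < Rb^+ < Se^2-. Ti^4+ sits at position 1.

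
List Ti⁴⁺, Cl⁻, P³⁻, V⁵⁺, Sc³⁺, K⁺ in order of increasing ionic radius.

V⁵⁺ < Ti⁴⁺ < Sc³⁺ < K⁺ < Cl⁻ < P³⁻

Isoelectronic series (18 e⁻ each). Size is set by nuclear charge: more protons means a smaller ion. V⁵⁺ (Z=23), Ti⁴⁺ (Z=22), Sc³⁺ (Z=21), K⁺ (Z=19), Cl⁻ (Z=17), P³⁻ (Z=15).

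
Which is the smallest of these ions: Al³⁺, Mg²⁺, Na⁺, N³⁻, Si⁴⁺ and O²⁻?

Si⁴⁺

These species are isoelectronic with 10 electrons. The only difference is the number of protons: Si⁴⁺ (Z=14), Al³⁺ (Z=13), Mg²⁺ (Z=12), Na⁺ (Z=11), O²⁻ (Z=8), N³⁻ (Z=7). The strongest nuclear pull (Si⁴⁺) gives the smallest ion.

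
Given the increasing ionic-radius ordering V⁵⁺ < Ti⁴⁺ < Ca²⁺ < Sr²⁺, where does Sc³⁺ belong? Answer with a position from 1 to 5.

3

V⁵⁺: 18 e⁻, Z=23, Ti⁴⁺: 18 e⁻, Z=22, Sc³⁺: 18 e⁻, Z=21, Ca²⁺: 18 e⁻, Z=20, Sr²⁺: 36 e⁻, Z=38. V⁵⁺ < Ti⁴⁺ (both 18 e⁻, Z=23>22); Ti⁴⁺ < Sc³⁺ (both 18 e⁻, Z=22>21); Sc³⁺ < Ca²⁺ (both 18 e⁻, Z=21>20); Ca²⁺ < Sr²⁺ (same group, period 4 vs 5).
Merged order: V⁵⁺ < Ti⁴⁺ < Sc³⁺ < Ca²⁺ < Sr²⁺ — Sc³⁺ is number 3.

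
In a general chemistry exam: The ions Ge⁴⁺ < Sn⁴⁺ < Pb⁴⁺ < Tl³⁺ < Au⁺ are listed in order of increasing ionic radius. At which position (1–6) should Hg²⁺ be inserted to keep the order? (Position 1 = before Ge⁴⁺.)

Electron counts and nuclear charges: Ge⁴⁺: 28 e⁻, Z=32, Sn⁴⁺: 46 e⁻, Z=50, Pb⁴⁺: 78 e⁻, Z=82, Tl³⁺: 78 e⁻, Z=81, Hg²⁺: 78 e⁻, Z=80, Au⁺: 78 e⁻, Z=79. Ge⁴⁺ < Sn⁴⁺ (same group, period 4 vs 5); Sn⁴⁺ < Pb⁴⁺ (same group, 1 shell fewer); Pb⁴⁺ < Tl³⁺ (isoelectronic, higher Z=82 is smaller); Tl³⁺ < Hg²⁺ (isoelectronic, higher Z=81 is smaller); Hg²⁺ < Au⁺ (both 78 e⁻, Z=80>79).
Putting Hg²⁺ in gives Ge⁴⁺ < Sn⁴⁺ < Pb⁴⁺ < Tl³⁺ < Hg²⁺ < Au⁺; it lands at slot 5.

5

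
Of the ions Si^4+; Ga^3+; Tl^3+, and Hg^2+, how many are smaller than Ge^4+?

1

Electron counts and nuclear charges: Si^4+ has 10 e⁻ (Z=14), Ge^4+ has 28 e⁻ (Z=32), Ga^3+ has 28 e⁻ (Z=31), Tl^3+ has 78 e⁻ (Z=81), Hg^2+ has 78 e⁻ (Z=80). Si^4+ < Ge^4+ (same group, period 3 vs 4); Ge^4+ < Ga^3+ (both 28 e⁻, Z=32>31); Ga^3+ < Tl^3+ (same group, period 4 vs 6); Tl^3+ < Hg^2+ (both 78 e⁻, Z=81>80).
Placing each against Ge^4+: smaller — Si^4+; larger — Ga^3+, Tl^3+, Hg^2+. Count: 1.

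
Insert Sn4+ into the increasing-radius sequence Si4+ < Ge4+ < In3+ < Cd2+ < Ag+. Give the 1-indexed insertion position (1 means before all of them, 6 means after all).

Work out protons and electrons: Si4+ has 10 e⁻ (Z=14), Ge4+ has 28 e⁻ (Z=32), Sn4+ has 46 e⁻ (Z=50), In3+ has 46 e⁻ (Z=49), Cd2+ has 46 e⁻ (Z=48), Ag+ has 46 e⁻ (Z=47). Si4+ < Ge4+ (same group, period 3 vs 4); Ge4+ < Sn4+ (same group, 1 shell fewer); Sn4+ < In3+ (isoelectronic, higher Z=50 is smaller); In3+ < Cd2+ (both 46 e⁻, Z=49>48); Cd2+ < Ag+ (both 46 e⁻, Z=48>47).
Putting Sn4+ in gives Si4+ < Ge4+ < Sn4+ < In3+ < Cd2+ < Ag+; it lands at slot 3.

3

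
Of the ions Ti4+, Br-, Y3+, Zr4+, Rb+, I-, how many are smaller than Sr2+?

Work out protons and electrons: Ti4+ has 18 e⁻ (Z=22), Zr4+ has 36 e⁻ (Z=40), Y3+ has 36 e⁻ (Z=39), Sr2+ has 36 e⁻ (Z=38), Rb+ has 36 e⁻ (Z=37), Br- has 36 e⁻ (Z=35), I- has 54 e⁻ (Z=53). Ti4+ < Zr4+ (same group, 1 shell fewer); Zr4+ < Y3+ (both 36 e⁻, Z=40>39); Y3+ < Sr2+ (both 36 e⁻, Z=39>38); Sr2+ < Rb+ (isoelectronic, higher Z=38 is smaller); Rb+ < Br- (both 36 e⁻, Z=37>35); Br- < I- (same group, 1 shell fewer).
Relative to Sr2+, the ions that are smaller are Ti4+, Zr4+, Y3+. That's 3.

3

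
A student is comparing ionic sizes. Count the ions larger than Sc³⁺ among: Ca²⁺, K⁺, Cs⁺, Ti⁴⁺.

3

Electron counts and nuclear charges: Ti⁴⁺ (Z=22, 18 e⁻), Sc³⁺ (Z=21, 18 e⁻), Ca²⁺ (Z=20, 18 e⁻), K⁺ (Z=19, 18 e⁻), Cs⁺ (Z=55, 54 e⁻). Ti⁴⁺ < Sc³⁺ (both 18 e⁻, Z=22>21); Sc³⁺ < Ca²⁺ (both 18 e⁻, Z=21>20); Ca²⁺ < K⁺ (isoelectronic, higher Z=20 is smaller); K⁺ < Cs⁺ (same group, period 4 vs 6).
Relative to Sc³⁺, the ions that are larger are Ca²⁺, K⁺, Cs⁺. Count: 3.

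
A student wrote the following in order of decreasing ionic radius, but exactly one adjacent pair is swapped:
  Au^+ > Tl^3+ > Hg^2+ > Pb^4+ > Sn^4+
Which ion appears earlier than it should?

Tl^3+

Check each adjacent pair. Tl^3+ and Hg^2+ are reversed: they are isoelectronic (78 e⁻) and Tl has more protons than Hg (81 vs 80), making Tl^3+ smaller. No other neighbouring pair contradicts the periodic trends, so Tl^3+ is the ion listed too early.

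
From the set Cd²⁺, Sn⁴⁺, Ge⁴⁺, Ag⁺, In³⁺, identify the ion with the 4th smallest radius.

Cd²⁺

Tabulating Z and e⁻: Ge⁴⁺ (Z=32, 28 e⁻), Sn⁴⁺ (Z=50, 46 e⁻), In³⁺ (Z=49, 46 e⁻), Cd²⁺ (Z=48, 46 e⁻), Ag⁺ (Z=47, 46 e⁻). Ge⁴⁺ < Sn⁴⁺ (same group, period 4 vs 5); Sn⁴⁺ < In³⁺ (both 46 e⁻, Z=50>49); In³⁺ < Cd²⁺ (both 46 e⁻, Z=49>48); Cd²⁺ < Ag⁺ (isoelectronic, higher Z=48 is smaller).
Full ascending order: Ge⁴⁺ < Sn⁴⁺ < In³⁺ < Cd²⁺ < Ag⁺. Counting from the smallest, position 4 is Cd²⁺.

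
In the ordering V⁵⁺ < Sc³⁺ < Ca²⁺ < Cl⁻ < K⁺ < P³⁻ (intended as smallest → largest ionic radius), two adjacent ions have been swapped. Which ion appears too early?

Cl⁻

Check each adjacent pair. Cl⁻ and K⁺ are reversed: K⁺ and Cl⁻ share 18 electrons; the higher nuclear charge on K (Z=19) contracts it more, so K⁺ < Cl⁻. No other neighbouring pair contradicts the periodic trends, so Cl⁻ is the ion listed too early.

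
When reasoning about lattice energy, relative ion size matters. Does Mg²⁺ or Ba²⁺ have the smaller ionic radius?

Same group, same charge. Going down the group adds an extra shell of electrons, so the ion gets larger: Mg²⁺ is highest in the group and smallest.

Mg²⁺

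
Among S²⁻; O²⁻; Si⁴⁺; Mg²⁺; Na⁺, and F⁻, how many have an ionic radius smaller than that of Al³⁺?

Si⁴⁺ has 10 e⁻ (Z=14), Al³⁺ has 10 e⁻ (Z=13), Mg²⁺ has 10 e⁻ (Z=12), Na⁺ has 10 e⁻ (Z=11), F⁻ has 10 e⁻ (Z=9), O²⁻ has 10 e⁻ (Z=8), S²⁻ has 18 e⁻ (Z=16). Si⁴⁺ < Al³⁺ (both 10 e⁻, Z=14>13); Al³⁺ < Mg²⁺ (both 10 e⁻, Z=13>12); Mg²⁺ < Na⁺ (isoelectronic, higher Z=12 is smaller); Na⁺ < F⁻ (isoelectronic, higher Z=11 is smaller); F⁻ < O²⁻ (isoelectronic, higher Z=9 is smaller); O²⁻ < S²⁻ (same group, 1 shell fewer).
Relative to Al³⁺, the ions that are smaller are Si⁴⁺. Count: 1.

1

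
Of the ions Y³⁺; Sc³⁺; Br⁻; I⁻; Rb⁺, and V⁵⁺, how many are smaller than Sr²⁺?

V⁵⁺ has 18 e⁻ (Z=23), Sc³⁺ has 18 e⁻ (Z=21), Y³⁺ has 36 e⁻ (Z=39), Sr²⁺ has 36 e⁻ (Z=38), Rb⁺ has 36 e⁻ (Z=37), Br⁻ has 36 e⁻ (Z=35), I⁻ has 54 e⁻ (Z=53). V⁵⁺ < Sc³⁺ (both 18 e⁻, Z=23>21); Sc³⁺ < Y³⁺ (same group, 1 shell fewer); Y³⁺ < Sr²⁺ (both 36 e⁻, Z=39>38); Sr²⁺ < Rb⁺ (isoelectronic, higher Z=38 is smaller); Rb⁺ < Br⁻ (both 36 e⁻, Z=37>35); Br⁻ < I⁻ (same group, 1 shell fewer).
Placing each against Sr²⁺: smaller — V⁵⁺, Sc³⁺, Y³⁺; larger — Rb⁺, Br⁻, I⁻. So 3 are smaller.

3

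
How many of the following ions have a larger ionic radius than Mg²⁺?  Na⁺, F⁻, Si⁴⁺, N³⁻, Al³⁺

All of these have 10 electrons (isoelectronic). With the same electron cloud, the ion with the most protons pulls it in tightest. Nuclear charges: Si⁴⁺ (Z=14), Al³⁺ (Z=13), Mg²⁺ (Z=12), Na⁺ (Z=11), F⁻ (Z=9), N³⁻ (Z=7). Highest Z is smallest.
Relative to Mg²⁺, the ions that are larger are Na⁺, F⁻, N³⁻. Count: 3.

3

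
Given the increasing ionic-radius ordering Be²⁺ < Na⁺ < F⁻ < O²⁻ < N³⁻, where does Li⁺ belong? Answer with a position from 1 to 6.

First list Z and electron count for each: Be²⁺: 2 e⁻, Z=4, Li⁺: 2 e⁻, Z=3, Na⁺: 10 e⁻, Z=11, F⁻: 10 e⁻, Z=9, O²⁻: 10 e⁻, Z=8, N³⁻: 10 e⁻, Z=7. Be²⁺ < Li⁺ (isoelectronic, higher Z=4 is smaller); Li⁺ < Na⁺ (same group, period 2 vs 3); Na⁺ < F⁻ (both 10 e⁻, Z=11>9); F⁻ < O²⁻ (isoelectronic, higher Z=9 is smaller); O²⁻ < N³⁻ (isoelectronic, higher Z=8 is smaller).
Putting Li⁺ in gives Be²⁺ < Li⁺ < Na⁺ < F⁻ < O²⁻ < N³⁻; it lands at slot 2.

2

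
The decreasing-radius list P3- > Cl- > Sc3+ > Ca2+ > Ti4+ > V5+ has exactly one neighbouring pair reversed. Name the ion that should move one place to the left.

The pair Sc3+, Ca2+ is the wrong way round — both have 18 electrons but Z(Sc)=21 > Z(Ca)=20, so Sc3+ should be the smaller of the two. All other adjacent pairs agree with periodic trends, so Ca2+ is the misplaced ion.

Ca2+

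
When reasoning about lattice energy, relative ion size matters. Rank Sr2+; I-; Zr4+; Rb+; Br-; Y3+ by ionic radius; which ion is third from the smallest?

Sr2+

Electron counts and nuclear charges: Zr4+: 36 e⁻, Z=40, Y3+: 36 e⁻, Z=39, Sr2+: 36 e⁻, Z=38, Rb+: 36 e⁻, Z=37, Br-: 36 e⁻, Z=35, I-: 54 e⁻, Z=53. Zr4+ < Y3+ (isoelectronic, higher Z=40 is smaller); Y3+ < Sr2+ (both 36 e⁻, Z=39>38); Sr2+ < Rb+ (both 36 e⁻, Z=38>37); Rb+ < Br- (isoelectronic, higher Z=37 is smaller); Br- < I- (same group, 1 shell fewer).
Ordering: Zr4+ < Y3+ < Sr2+ < Rb+ < Br- < I-. The third smallest is Sr2+.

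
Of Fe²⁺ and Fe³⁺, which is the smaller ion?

Fe³⁺

For a single element, ionic radius drops as positive charge rises — Fe³⁺ < Fe²⁺.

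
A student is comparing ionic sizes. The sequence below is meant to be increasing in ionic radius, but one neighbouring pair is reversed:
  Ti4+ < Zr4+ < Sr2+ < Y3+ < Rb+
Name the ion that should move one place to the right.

Compare adjacent ions: they are isoelectronic (36 e⁻) and Y has more protons than Sr (39 vs 38), making Y3+ smaller — yet in this increasing list Sr2+ sits before Y3+. Nothing else is reversed, so Sr2+ should move one place to the right.

Sr2+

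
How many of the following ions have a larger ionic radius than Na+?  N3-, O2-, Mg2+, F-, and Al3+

All of these have 10 electrons (isoelectronic). With the same electron cloud, the ion with the most protons pulls it in tightest. Nuclear charges: Al3+ (Z=13), Mg2+ (Z=12), Na+ (Z=11), F- (Z=9), O2- (Z=8), N3- (Z=7). Highest Z is smallest.
Overall: Al3+ < Mg2+ < Na+ < F- < O2- < N3-. Na+ has 2 below it and 3 above. So 3 are larger.

3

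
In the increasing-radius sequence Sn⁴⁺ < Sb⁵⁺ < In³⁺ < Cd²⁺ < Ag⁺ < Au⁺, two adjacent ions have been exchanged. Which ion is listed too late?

Sb⁵⁺

The pair Sn⁴⁺, Sb⁵⁺ is the wrong way round — they are isoelectronic (46 e⁻) and Sb has more protons than Sn (51 vs 50), making Sb⁵⁺ smaller. All other adjacent pairs agree with periodic trends, so Sb⁵⁺ is the misplaced ion.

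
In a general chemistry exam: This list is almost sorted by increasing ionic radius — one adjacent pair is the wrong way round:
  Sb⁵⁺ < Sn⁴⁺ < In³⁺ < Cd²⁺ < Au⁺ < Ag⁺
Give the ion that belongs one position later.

Au⁺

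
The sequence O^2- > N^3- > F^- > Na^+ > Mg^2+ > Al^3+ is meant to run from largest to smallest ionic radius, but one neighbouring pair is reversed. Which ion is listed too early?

O^2-

The pair O^2-, N^3- is the wrong way round — both have 10 electrons but Z(O)=8 > Z(N)=7, so O^2- should be the smaller of the two. All other adjacent pairs agree with periodic trends, so O^2- is the misplaced ion.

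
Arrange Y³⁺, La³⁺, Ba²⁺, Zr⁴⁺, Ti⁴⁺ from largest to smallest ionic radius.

Work out protons and electrons: Ti⁴⁺ has 18 e⁻ (Z=22), Zr⁴⁺ has 36 e⁻ (Z=40), Y³⁺ has 36 e⁻ (Z=39), La³⁺ has 54 e⁻ (Z=57), Ba²⁺ has 54 e⁻ (Z=56). Ti⁴⁺ < Zr⁴⁺ (same group, 1 shell fewer); Zr⁴⁺ < Y³⁺ (both 36 e⁻, Z=40>39); Y³⁺ < La³⁺ (same group, 1 shell fewer); La³⁺ < Ba²⁺ (both 54 e⁻, Z=57>56).

Ba²⁺ > La³⁺ > Y³⁺ > Zr⁴⁺ > Ti⁴⁺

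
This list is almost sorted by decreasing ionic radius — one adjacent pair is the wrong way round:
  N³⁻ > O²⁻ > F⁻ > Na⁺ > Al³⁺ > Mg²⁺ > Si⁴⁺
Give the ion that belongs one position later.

Check each adjacent pair. Al³⁺ and Mg²⁺ are reversed: they are isoelectronic (10 e⁻) and Al has more protons than Mg (13 vs 12), making Al³⁺ smaller. No other neighbouring pair contradicts the periodic trends, so Al³⁺ is the ion listed too early.

Al³⁺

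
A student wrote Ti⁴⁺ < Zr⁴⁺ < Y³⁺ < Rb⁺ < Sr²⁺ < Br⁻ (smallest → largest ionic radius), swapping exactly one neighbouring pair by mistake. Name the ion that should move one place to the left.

Sr²⁺

The pair Rb⁺, Sr²⁺ is the wrong way round — Sr²⁺ and Rb⁺ share 36 electrons; the higher nuclear charge on Sr (Z=38) contracts it more, so Sr²⁺ < Rb⁺. All other adjacent pairs agree with periodic trends, so Sr²⁺ is the misplaced ion.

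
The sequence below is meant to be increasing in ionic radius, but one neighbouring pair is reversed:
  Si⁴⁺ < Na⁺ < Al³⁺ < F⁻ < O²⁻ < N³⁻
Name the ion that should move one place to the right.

Na⁺

Compare adjacent ions: both have 10 electrons but Z(Al)=13 > Z(Na)=11, so Al³⁺ should be the smaller of the two — yet in this increasing list Na⁺ sits before Al³⁺. Nothing else is reversed, so Na⁺ should move one place to the right.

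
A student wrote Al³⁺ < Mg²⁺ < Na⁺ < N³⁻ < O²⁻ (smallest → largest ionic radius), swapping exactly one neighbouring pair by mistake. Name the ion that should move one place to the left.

The pair N³⁻, O²⁻ is the wrong way round — O²⁻ and N³⁻ share 10 electrons; the higher nuclear charge on O (Z=8) contracts it more, so O²⁻ < N³⁻. All other adjacent pairs agree with periodic trends, so O²⁻ is the misplaced ion.

O²⁻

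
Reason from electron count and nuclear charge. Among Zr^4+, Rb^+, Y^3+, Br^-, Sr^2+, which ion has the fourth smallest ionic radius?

Each ion has 36 electrons. The ranking follows nuclear charge in reverse — greater Z gives a smaller radius. Zr^4+ (Z=40), Y^3+ (Z=39), Sr^2+ (Z=38), Rb^+ (Z=37), Br^- (Z=35).
Full ascending order: Zr^4+ < Y^3+ < Sr^2+ < Rb^+ < Br^-. Counting from the smallest, position 4 is Rb^+.

Rb^+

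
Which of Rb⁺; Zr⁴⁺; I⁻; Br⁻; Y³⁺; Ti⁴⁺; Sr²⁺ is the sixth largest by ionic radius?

Zr⁴⁺

Ti⁴⁺: 18 e⁻, Z=22, Zr⁴⁺: 36 e⁻, Z=40, Y³⁺: 36 e⁻, Z=39, Sr²⁺: 36 e⁻, Z=38, Rb⁺: 36 e⁻, Z=37, Br⁻: 36 e⁻, Z=35, I⁻: 54 e⁻, Z=53. Ti⁴⁺ < Zr⁴⁺ (same group, period 4 vs 5); Zr⁴⁺ < Y³⁺ (both 36 e⁻, Z=40>39); Y³⁺ < Sr²⁺ (both 36 e⁻, Z=39>38); Sr²⁺ < Rb⁺ (both 36 e⁻, Z=38>37); Rb⁺ < Br⁻ (isoelectronic, higher Z=37 is smaller); Br⁻ < I⁻ (same group, period 4 vs 5).
So the order is Ti⁴⁺ < Zr⁴⁺ < Y³⁺ < Sr²⁺ < Rb⁺ < Br⁻ < I⁻; the 6th-largest ion is Zr⁴⁺.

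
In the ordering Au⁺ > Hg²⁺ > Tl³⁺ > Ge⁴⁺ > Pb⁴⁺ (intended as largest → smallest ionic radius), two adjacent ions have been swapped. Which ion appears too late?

Pb⁴⁺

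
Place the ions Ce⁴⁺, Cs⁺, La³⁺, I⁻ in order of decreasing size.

I⁻ > Cs⁺ > La³⁺ > Ce⁴⁺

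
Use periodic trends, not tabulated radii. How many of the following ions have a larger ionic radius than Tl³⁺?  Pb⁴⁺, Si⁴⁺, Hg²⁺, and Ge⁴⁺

First list Z and electron count for each: Si⁴⁺: 10 e⁻, Z=14, Ge⁴⁺: 28 e⁻, Z=32, Pb⁴⁺: 78 e⁻, Z=82, Tl³⁺: 78 e⁻, Z=81, Hg²⁺: 78 e⁻, Z=80. Si⁴⁺ < Ge⁴⁺ (same group, 1 shell fewer); Ge⁴⁺ < Pb⁴⁺ (same group, 2 shells fewer); Pb⁴⁺ < Tl³⁺ (isoelectronic, higher Z=82 is smaller); Tl³⁺ < Hg²⁺ (both 78 e⁻, Z=81>80).
Overall: Si⁴⁺ < Ge⁴⁺ < Pb⁴⁺ < Tl³⁺ < Hg²⁺. Tl³⁺ has 3 below it and 1 above. Count: 1.

1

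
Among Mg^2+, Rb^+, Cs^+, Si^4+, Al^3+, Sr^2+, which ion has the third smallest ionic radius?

Mg^2+

Si^4+: 10 e⁻, Z=14, Al^3+: 10 e⁻, Z=13, Mg^2+: 10 e⁻, Z=12, Sr^2+: 36 e⁻, Z=38, Rb^+: 36 e⁻, Z=37, Cs^+: 54 e⁻, Z=55. Si^4+ < Al^3+ (both 10 e⁻, Z=14>13); Al^3+ < Mg^2+ (isoelectronic, higher Z=13 is smaller); Mg^2+ < Sr^2+ (same group, 2 shells fewer); Sr^2+ < Rb^+ (isoelectronic, higher Z=38 is smaller); Rb^+ < Cs^+ (same group, period 5 vs 6).
That gives Si^4+ < Al^3+ < Mg^2+ < Sr^2+ < Rb^+ < Cs^+. From the smallest end, number 3 is Mg^2+.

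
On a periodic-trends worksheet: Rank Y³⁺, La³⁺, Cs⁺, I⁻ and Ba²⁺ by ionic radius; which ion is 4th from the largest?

First list Z and electron count for each: Y³⁺: 36 e⁻, Z=39, La³⁺: 54 e⁻, Z=57, Ba²⁺: 54 e⁻, Z=56, Cs⁺: 54 e⁻, Z=55, I⁻: 54 e⁻, Z=53. Y³⁺ < La³⁺ (same group, 1 shell fewer); La³⁺ < Ba²⁺ (both 54 e⁻, Z=57>56); Ba²⁺ < Cs⁺ (isoelectronic, higher Z=56 is smaller); Cs⁺ < I⁻ (isoelectronic, higher Z=55 is smaller).
Full ascending order: Y³⁺ < La³⁺ < Ba²⁺ < Cs⁺ < I⁻. Counting from the largest, position 4 is La³⁺.

La³⁺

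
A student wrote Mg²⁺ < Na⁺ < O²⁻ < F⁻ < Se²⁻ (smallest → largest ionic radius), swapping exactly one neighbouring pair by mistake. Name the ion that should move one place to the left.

Check each adjacent pair. O²⁻ and F⁻ are reversed: both have 10 electrons but Z(F)=9 > Z(O)=8, so F⁻ should be the smaller of the two. No other neighbouring pair contradicts the periodic trends, so F⁻ is the ion listed too late.

F⁻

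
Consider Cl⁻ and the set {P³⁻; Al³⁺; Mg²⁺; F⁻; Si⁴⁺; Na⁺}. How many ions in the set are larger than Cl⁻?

1

Si⁴⁺: 10 e⁻, Z=14, Al³⁺: 10 e⁻, Z=13, Mg²⁺: 10 e⁻, Z=12, Na⁺: 10 e⁻, Z=11, F⁻: 10 e⁻, Z=9, Cl⁻: 18 e⁻, Z=17, P³⁻: 18 e⁻, Z=15. Si⁴⁺ < Al³⁺ (isoelectronic, higher Z=14 is smaller); Al³⁺ < Mg²⁺ (isoelectronic, higher Z=13 is smaller); Mg²⁺ < Na⁺ (both 10 e⁻, Z=12>11); Na⁺ < F⁻ (isoelectronic, higher Z=11 is smaller); F⁻ < Cl⁻ (same group, period 2 vs 3); Cl⁻ < P³⁻ (both 18 e⁻, Z=17>15).
Overall: Si⁴⁺ < Al³⁺ < Mg²⁺ < Na⁺ < F⁻ < Cl⁻ < P³⁻. Cl⁻ has 5 below it and 1 above. Count: 1.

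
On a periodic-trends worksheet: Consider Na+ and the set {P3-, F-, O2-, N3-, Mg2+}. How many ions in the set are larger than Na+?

4

First list Z and electron count for each: Mg2+ (Z=12, 10 e⁻), Na+ (Z=11, 10 e⁻), F- (Z=9, 10 e⁻), O2- (Z=8, 10 e⁻), N3- (Z=7, 10 e⁻), P3- (Z=15, 18 e⁻). Mg2+ < Na+ (both 10 e⁻, Z=12>11); Na+ < F- (both 10 e⁻, Z=11>9); F- < O2- (both 10 e⁻, Z=9>8); O2- < N3- (both 10 e⁻, Z=8>7); N3- < P3- (same group, 1 shell fewer).
Placing each against Na+: smaller — Mg2+; larger — F-, O2-, N3-, P3-. So 4 are larger.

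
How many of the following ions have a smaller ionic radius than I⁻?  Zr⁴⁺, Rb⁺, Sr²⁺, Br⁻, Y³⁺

5

Work out protons and electrons: Zr⁴⁺ (Z=40, 36 e⁻), Y³⁺ (Z=39, 36 e⁻), Sr²⁺ (Z=38, 36 e⁻), Rb⁺ (Z=37, 36 e⁻), Br⁻ (Z=35, 36 e⁻), I⁻ (Z=53, 54 e⁻). Zr⁴⁺ < Y³⁺ (both 36 e⁻, Z=40>39); Y³⁺ < Sr²⁺ (both 36 e⁻, Z=39>38); Sr²⁺ < Rb⁺ (both 36 e⁻, Z=38>37); Rb⁺ < Br⁻ (both 36 e⁻, Z=37>35); Br⁻ < I⁻ (same group, 1 shell fewer).
Overall: Zr⁴⁺ < Y³⁺ < Sr²⁺ < Rb⁺ < Br⁻ < I⁻. I⁻ has 5 below it and 0 above. So 5 are smaller.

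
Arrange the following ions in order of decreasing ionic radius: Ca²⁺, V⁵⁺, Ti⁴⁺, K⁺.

K⁺ > Ca²⁺ > Ti⁴⁺ > V⁵⁺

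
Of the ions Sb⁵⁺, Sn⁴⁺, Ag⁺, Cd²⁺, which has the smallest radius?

All of these have 46 electrons (isoelectronic). With the same electron cloud, the ion with the most protons pulls it in tightest. Nuclear charges: Sb⁵⁺ (Z=51), Sn⁴⁺ (Z=50), Cd²⁺ (Z=48), Ag⁺ (Z=47). Highest Z is smallest.

Sb⁵⁺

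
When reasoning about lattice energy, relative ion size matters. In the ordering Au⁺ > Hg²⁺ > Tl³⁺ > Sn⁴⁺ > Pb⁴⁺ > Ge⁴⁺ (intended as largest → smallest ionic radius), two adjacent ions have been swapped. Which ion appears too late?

Scanning neighbour by neighbour, only Sn⁴⁺/Pb⁴⁺ violates a trend: Sn⁴⁺ and Pb⁴⁺ are in one column with the same charge; the lighter period-5 ion has one fewer shell and is smaller. That makes Pb⁴⁺ the one sitting a position late relative to where it belongs.

Pb⁴⁺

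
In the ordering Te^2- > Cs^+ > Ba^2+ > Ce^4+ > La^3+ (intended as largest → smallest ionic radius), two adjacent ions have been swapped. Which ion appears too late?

Check each adjacent pair. Ce^4+ and La^3+ are reversed: Ce^4+ and La^3+ share 54 electrons; the higher nuclear charge on Ce (Z=58) contracts it more, so Ce^4+ < La^3+. No other neighbouring pair contradicts the periodic trends, so La^3+ is the ion listed too late.

La^3+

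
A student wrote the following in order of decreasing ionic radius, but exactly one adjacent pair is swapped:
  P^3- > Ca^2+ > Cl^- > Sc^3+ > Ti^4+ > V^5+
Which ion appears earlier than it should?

Ca^2+

Scanning neighbour by neighbour, only Ca^2+/Cl^- violates a trend: they are isoelectronic (18 e⁻) and Ca has more protons than Cl (20 vs 17), making Ca^2+ smaller. That makes Ca^2+ the one sitting a position early relative to where it belongs.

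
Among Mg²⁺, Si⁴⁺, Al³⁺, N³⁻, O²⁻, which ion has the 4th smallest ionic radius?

O²⁻

Isoelectronic series (10 e⁻ each). Size is set by nuclear charge: more protons means a smaller ion. Si⁴⁺ (Z=14), Al³⁺ (Z=13), Mg²⁺ (Z=12), O²⁻ (Z=8), N³⁻ (Z=7).
Ordering: Si⁴⁺ < Al³⁺ < Mg²⁺ < O²⁻ < N³⁻. The 4th smallest is O²⁻.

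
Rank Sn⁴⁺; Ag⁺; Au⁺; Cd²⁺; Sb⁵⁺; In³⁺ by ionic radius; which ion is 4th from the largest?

In³⁺

Tabulating Z and e⁻: Sb⁵⁺ (Z=51, 46 e⁻), Sn⁴⁺ (Z=50, 46 e⁻), In³⁺ (Z=49, 46 e⁻), Cd²⁺ (Z=48, 46 e⁻), Ag⁺ (Z=47, 46 e⁻), Au⁺ (Z=79, 78 e⁻). Sb⁵⁺ < Sn⁴⁺ (isoelectronic, higher Z=51 is smaller); Sn⁴⁺ < In³⁺ (both 46 e⁻, Z=50>49); In³⁺ < Cd²⁺ (isoelectronic, higher Z=49 is smaller); Cd²⁺ < Ag⁺ (isoelectronic, higher Z=48 is smaller); Ag⁺ < Au⁺ (same group, period 5 vs 6).
Ordering: Sb⁵⁺ < Sn⁴⁺ < In³⁺ < Cd²⁺ < Ag⁺ < Au⁺. The 4th largest is In³⁺.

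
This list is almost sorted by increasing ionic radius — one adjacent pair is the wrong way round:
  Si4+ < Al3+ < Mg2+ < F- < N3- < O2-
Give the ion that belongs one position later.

N3-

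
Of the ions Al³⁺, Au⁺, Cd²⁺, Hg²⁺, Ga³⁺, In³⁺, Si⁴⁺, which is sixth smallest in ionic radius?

Si⁴⁺ has 10 e⁻ (Z=14), Al³⁺ has 10 e⁻ (Z=13), Ga³⁺ has 28 e⁻ (Z=31), In³⁺ has 46 e⁻ (Z=49), Cd²⁺ has 46 e⁻ (Z=48), Hg²⁺ has 78 e⁻ (Z=80), Au⁺ has 78 e⁻ (Z=79). Si⁴⁺ < Al³⁺ (both 10 e⁻, Z=14>13); Al³⁺ < Ga³⁺ (same group, period 3 vs 4); Ga³⁺ < In³⁺ (same group, 1 shell fewer); In³⁺ < Cd²⁺ (both 46 e⁻, Z=49>48); Cd²⁺ < Hg²⁺ (same group, period 5 vs 6); Hg²⁺ < Au⁺ (both 78 e⁻, Z=80>79).
Ordering: Si⁴⁺ < Al³⁺ < Ga³⁺ < In³⁺ < Cd²⁺ < Hg²⁺ < Au⁺. The sixth smallest is Hg²⁺.

Hg²⁺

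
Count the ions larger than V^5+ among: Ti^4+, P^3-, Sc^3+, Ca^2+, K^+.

Each ion has 18 electrons. The ranking follows nuclear charge in reverse — greater Z gives a smaller radius. V^5+ (Z=23), Ti^4+ (Z=22), Sc^3+ (Z=21), Ca^2+ (Z=20), K^+ (Z=19), P^3- (Z=15).
Overall: V^5+ < Ti^4+ < Sc^3+ < Ca^2+ < K^+ < P^3-. V^5+ has 0 below it and 5 above. So 5 are larger.

5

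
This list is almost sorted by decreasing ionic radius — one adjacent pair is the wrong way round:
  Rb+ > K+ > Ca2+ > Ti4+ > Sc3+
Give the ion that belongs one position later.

Ti4+

The pair Ti4+, Sc3+ is the wrong way round — they are isoelectronic (18 e⁻) and Ti has more protons than Sc (22 vs 21), making Ti4+ smaller. All other adjacent pairs agree with periodic trends, so Ti4+ is the misplaced ion.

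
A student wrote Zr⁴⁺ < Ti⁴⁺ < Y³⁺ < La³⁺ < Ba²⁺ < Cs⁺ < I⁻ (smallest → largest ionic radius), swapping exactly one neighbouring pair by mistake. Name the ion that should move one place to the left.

Ti⁴⁺

Scanning neighbour by neighbour, only Zr⁴⁺/Ti⁴⁺ violates a trend: both in group 4 with the same charge; Ti⁴⁺ (period 4) has the smaller radius. That makes Ti⁴⁺ the one sitting a position late relative to where it belongs.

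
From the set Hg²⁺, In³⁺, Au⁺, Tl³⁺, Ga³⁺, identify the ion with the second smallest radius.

In³⁺

Ga³⁺ has 28 e⁻ (Z=31), In³⁺ has 46 e⁻ (Z=49), Tl³⁺ has 78 e⁻ (Z=81), Hg²⁺ has 78 e⁻ (Z=80), Au⁺ has 78 e⁻ (Z=79). Ga³⁺ < In³⁺ (same group, period 4 vs 5); In³⁺ < Tl³⁺ (same group, 1 shell fewer); Tl³⁺ < Hg²⁺ (both 78 e⁻, Z=81>80); Hg²⁺ < Au⁺ (isoelectronic, higher Z=80 is smaller).
Full ascending order: Ga³⁺ < In³⁺ < Tl³⁺ < Hg²⁺ < Au⁺. Counting from the smallest, position 2 is In³⁺.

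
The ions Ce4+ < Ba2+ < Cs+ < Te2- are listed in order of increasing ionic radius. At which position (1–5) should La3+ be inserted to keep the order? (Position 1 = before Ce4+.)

2

These species are isoelectronic with 54 electrons. The only difference is the number of protons: Ce4+ (Z=58), La3+ (Z=57), Ba2+ (Z=56), Cs+ (Z=55), Te2- (Z=52). The strongest nuclear pull (Ce4+) gives the smallest ion.
Merged order: Ce4+ < La3+ < Ba2+ < Cs+ < Te2- — La3+ is number 2.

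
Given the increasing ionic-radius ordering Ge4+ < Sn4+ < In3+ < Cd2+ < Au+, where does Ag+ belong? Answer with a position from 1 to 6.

Tabulating Z and e⁻: Ge4+ has 28 e⁻ (Z=32), Sn4+ has 46 e⁻ (Z=50), In3+ has 46 e⁻ (Z=49), Cd2+ has 46 e⁻ (Z=48), Ag+ has 46 e⁻ (Z=47), Au+ has 78 e⁻ (Z=79). Ge4+ < Sn4+ (same group, period 4 vs 5); Sn4+ < In3+ (isoelectronic, higher Z=50 is smaller); In3+ < Cd2+ (isoelectronic, higher Z=49 is smaller); Cd2+ < Ag+ (both 46 e⁻, Z=48>47); Ag+ < Au+ (same group, 1 shell fewer).
Putting Ag+ in gives Ge4+ < Sn4+ < In3+ < Cd2+ < Ag+ < Au+; it lands at slot 5.

5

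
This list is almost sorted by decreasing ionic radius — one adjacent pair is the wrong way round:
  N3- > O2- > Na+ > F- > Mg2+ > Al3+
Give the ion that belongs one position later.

Na+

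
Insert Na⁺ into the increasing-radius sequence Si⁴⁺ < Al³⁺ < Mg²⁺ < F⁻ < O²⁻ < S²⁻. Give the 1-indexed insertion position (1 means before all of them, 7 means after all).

Electron counts and nuclear charges: Si⁴⁺: 10 e⁻, Z=14, Al³⁺: 10 e⁻, Z=13, Mg²⁺: 10 e⁻, Z=12, Na⁺: 10 e⁻, Z=11, F⁻: 10 e⁻, Z=9, O²⁻: 10 e⁻, Z=8, S²⁻: 18 e⁻, Z=16. Si⁴⁺ < Al³⁺ (isoelectronic, higher Z=14 is smaller); Al³⁺ < Mg²⁺ (isoelectronic, higher Z=13 is smaller); Mg²⁺ < Na⁺ (both 10 e⁻, Z=12>11); Na⁺ < F⁻ (both 10 e⁻, Z=11>9); F⁻ < O²⁻ (isoelectronic, higher Z=9 is smaller); O²⁻ < S²⁻ (same group, 1 shell fewer).
With Na⁺ included the full order is Si⁴⁺ < Al³⁺ < Mg²⁺ < Na⁺ < F⁻ < O²⁻ < S²⁻, so it takes position 4.

4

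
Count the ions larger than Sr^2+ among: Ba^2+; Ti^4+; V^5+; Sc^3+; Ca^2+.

V^5+: 18 e⁻, Z=23, Ti^4+: 18 e⁻, Z=22, Sc^3+: 18 e⁻, Z=21, Ca^2+: 18 e⁻, Z=20, Sr^2+: 36 e⁻, Z=38, Ba^2+: 54 e⁻, Z=56. V^5+ < Ti^4+ (both 18 e⁻, Z=23>22); Ti^4+ < Sc^3+ (isoelectronic, higher Z=22 is smaller); Sc^3+ < Ca^2+ (isoelectronic, higher Z=21 is smaller); Ca^2+ < Sr^2+ (same group, 1 shell fewer); Sr^2+ < Ba^2+ (same group, 1 shell fewer).
Placing each against Sr^2+: smaller — V^5+, Ti^4+, Sc^3+, Ca^2+; larger — Ba^2+. That's 1.

1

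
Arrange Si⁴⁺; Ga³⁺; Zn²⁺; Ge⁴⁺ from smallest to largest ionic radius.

Electron counts and nuclear charges: Si⁴⁺: 10 e⁻, Z=14, Ge⁴⁺: 28 e⁻, Z=32, Ga³⁺: 28 e⁻, Z=31, Zn²⁺: 28 e⁻, Z=30. Si⁴⁺ < Ge⁴⁺ (same group, period 3 vs 4); Ge⁴⁺ < Ga³⁺ (both 28 e⁻, Z=32>31); Ga³⁺ < Zn²⁺ (both 28 e⁻, Z=31>30).

Si⁴⁺ < Ge⁴⁺ < Ga³⁺ < Zn²⁺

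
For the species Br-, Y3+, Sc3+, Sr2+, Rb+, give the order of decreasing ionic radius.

Br- > Rb+ > Sr2+ > Y3+ > Sc3+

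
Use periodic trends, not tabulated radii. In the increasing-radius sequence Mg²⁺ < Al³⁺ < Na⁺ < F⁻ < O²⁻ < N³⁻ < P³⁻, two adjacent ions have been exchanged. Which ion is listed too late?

Al³⁺

The pair Mg²⁺, Al³⁺ is the wrong way round — they are isoelectronic (10 e⁻) and Al has more protons than Mg (13 vs 12), making Al³⁺ smaller. All other adjacent pairs agree with periodic trends, so Al³⁺ is the misplaced ion.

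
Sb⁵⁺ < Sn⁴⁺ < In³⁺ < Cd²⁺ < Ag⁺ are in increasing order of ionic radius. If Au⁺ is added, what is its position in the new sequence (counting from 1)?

Sb⁵⁺: 46 e⁻, Z=51, Sn⁴⁺: 46 e⁻, Z=50, In³⁺: 46 e⁻, Z=49, Cd²⁺: 46 e⁻, Z=48, Ag⁺: 46 e⁻, Z=47, Au⁺: 78 e⁻, Z=79. Sb⁵⁺ < Sn⁴⁺ (both 46 e⁻, Z=51>50); Sn⁴⁺ < In³⁺ (both 46 e⁻, Z=50>49); In³⁺ < Cd²⁺ (both 46 e⁻, Z=49>48); Cd²⁺ < Ag⁺ (isoelectronic, higher Z=48 is smaller); Ag⁺ < Au⁺ (same group, 1 shell fewer).
Putting Au⁺ in gives Sb⁵⁺ < Sn⁴⁺ < In³⁺ < Cd²⁺ < Ag⁺ < Au⁺; it lands at slot 6.

6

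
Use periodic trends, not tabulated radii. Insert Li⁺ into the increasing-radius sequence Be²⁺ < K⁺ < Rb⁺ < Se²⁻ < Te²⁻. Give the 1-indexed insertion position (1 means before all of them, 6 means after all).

2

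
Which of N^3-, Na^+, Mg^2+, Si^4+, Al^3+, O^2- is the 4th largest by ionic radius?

Mg^2+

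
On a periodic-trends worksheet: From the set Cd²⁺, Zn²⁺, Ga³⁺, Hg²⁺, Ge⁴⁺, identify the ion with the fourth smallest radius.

Cd²⁺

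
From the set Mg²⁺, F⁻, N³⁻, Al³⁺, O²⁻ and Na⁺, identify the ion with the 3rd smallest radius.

All of these have 10 electrons (isoelectronic). With the same electron cloud, the ion with the most protons pulls it in tightest. Nuclear charges: Al³⁺ (Z=13), Mg²⁺ (Z=12), Na⁺ (Z=11), F⁻ (Z=9), O²⁻ (Z=8), N³⁻ (Z=7). Highest Z is smallest.
Full ascending order: Al³⁺ < Mg²⁺ < Na⁺ < F⁻ < O²⁻ < N³⁻. Counting from the smallest, position 3 is Na⁺.

Na⁺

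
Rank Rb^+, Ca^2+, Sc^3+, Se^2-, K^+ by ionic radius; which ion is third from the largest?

K^+

Tabulating Z and e⁻: Sc^3+ (Z=21, 18 e⁻), Ca^2+ (Z=20, 18 e⁻), K^+ (Z=19, 18 e⁻), Rb^+ (Z=37, 36 e⁻), Se^2- (Z=34, 36 e⁻). Sc^3+ < Ca^2+ (isoelectronic, higher Z=21 is smaller); Ca^2+ < K^+ (isoelectronic, higher Z=20 is smaller); K^+ < Rb^+ (same group, 1 shell fewer); Rb^+ < Se^2- (both 36 e⁻, Z=37>34).
Ordering: Sc^3+ < Ca^2+ < K^+ < Rb^+ < Se^2-. The third largest is K^+.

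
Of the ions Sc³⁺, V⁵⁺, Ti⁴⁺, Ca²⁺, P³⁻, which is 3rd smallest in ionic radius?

Sc³⁺

Isoelectronic series (18 e⁻ each). Size is set by nuclear charge: more protons means a smaller ion. V⁵⁺ (Z=23), Ti⁴⁺ (Z=22), Sc³⁺ (Z=21), Ca²⁺ (Z=20), P³⁻ (Z=15).
So the order is V⁵⁺ < Ti⁴⁺ < Sc³⁺ < Ca²⁺ < P³⁻; the 3rd-smallest ion is Sc³⁺.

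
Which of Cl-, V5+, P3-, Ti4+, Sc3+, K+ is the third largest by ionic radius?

K+

Each ion has 18 electrons. The ranking follows nuclear charge in reverse — greater Z gives a smaller radius. V5+ (Z=23), Ti4+ (Z=22), Sc3+ (Z=21), K+ (Z=19), Cl- (Z=17), P3- (Z=15).
That gives V5+ < Ti4+ < Sc3+ < K+ < Cl- < P3-. From the largest end, number 3 is K+.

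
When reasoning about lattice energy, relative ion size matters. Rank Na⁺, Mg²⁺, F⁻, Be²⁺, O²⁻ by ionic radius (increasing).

First list Z and electron count for each: Be²⁺ (Z=4, 2 e⁻), Mg²⁺ (Z=12, 10 e⁻), Na⁺ (Z=11, 10 e⁻), F⁻ (Z=9, 10 e⁻), O²⁻ (Z=8, 10 e⁻). Be²⁺ < Mg²⁺ (same group, 1 shell fewer); Mg²⁺ < Na⁺ (both 10 e⁻, Z=12>11); Na⁺ < F⁻ (both 10 e⁻, Z=11>9); F⁻ < O²⁻ (both 10 e⁻, Z=9>8).

Be²⁺ < Mg²⁺ < Na⁺ < F⁻ < O²⁻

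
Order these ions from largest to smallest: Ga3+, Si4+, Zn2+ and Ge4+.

Zn2+ > Ga3+ > Ge4+ > Si4+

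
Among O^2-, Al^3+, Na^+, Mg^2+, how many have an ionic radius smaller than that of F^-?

Each ion has 10 electrons. The ranking follows nuclear charge in reverse — greater Z gives a smaller radius. Al^3+ (Z=13), Mg^2+ (Z=12), Na^+ (Z=11), F^- (Z=9), O^2- (Z=8).
Placing each against F^-: smaller — Al^3+, Mg^2+, Na^+; larger — O^2-. That's 3.

3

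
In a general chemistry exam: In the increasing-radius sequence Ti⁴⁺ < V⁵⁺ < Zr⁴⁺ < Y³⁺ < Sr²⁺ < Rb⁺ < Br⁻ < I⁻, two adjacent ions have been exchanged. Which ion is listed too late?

V⁵⁺

Check each adjacent pair. Ti⁴⁺ and V⁵⁺ are reversed: both have 18 electrons but Z(V)=23 > Z(Ti)=22, so V⁵⁺ should be the smaller of the two. No other neighbouring pair contradicts the periodic trends, so V⁵⁺ is the ion listed too late.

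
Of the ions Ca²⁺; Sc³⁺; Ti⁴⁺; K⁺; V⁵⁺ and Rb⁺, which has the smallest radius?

Electron counts and nuclear charges: V⁵⁺ (Z=23, 18 e⁻), Ti⁴⁺ (Z=22, 18 e⁻), Sc³⁺ (Z=21, 18 e⁻), Ca²⁺ (Z=20, 18 e⁻), K⁺ (Z=19, 18 e⁻), Rb⁺ (Z=37, 36 e⁻). V⁵⁺ < Ti⁴⁺ (both 18 e⁻, Z=23>22); Ti⁴⁺ < Sc³⁺ (both 18 e⁻, Z=22>21); Sc³⁺ < Ca²⁺ (both 18 e⁻, Z=21>20); Ca²⁺ < K⁺ (both 18 e⁻, Z=20>19); K⁺ < Rb⁺ (same group, 1 shell fewer).

V⁵⁺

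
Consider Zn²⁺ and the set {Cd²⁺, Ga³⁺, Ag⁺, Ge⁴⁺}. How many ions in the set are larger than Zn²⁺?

Tabulating Z and e⁻: Ge⁴⁺ (Z=32, 28 e⁻), Ga³⁺ (Z=31, 28 e⁻), Zn²⁺ (Z=30, 28 e⁻), Cd²⁺ (Z=48, 46 e⁻), Ag⁺ (Z=47, 46 e⁻). Ge⁴⁺ < Ga³⁺ (isoelectronic, higher Z=32 is smaller); Ga³⁺ < Zn²⁺ (both 28 e⁻, Z=31>30); Zn²⁺ < Cd²⁺ (same group, 1 shell fewer); Cd²⁺ < Ag⁺ (isoelectronic, higher Z=48 is smaller).
Placing each against Zn²⁺: smaller — Ge⁴⁺, Ga³⁺; larger — Cd²⁺, Ag⁺. Count: 2.

2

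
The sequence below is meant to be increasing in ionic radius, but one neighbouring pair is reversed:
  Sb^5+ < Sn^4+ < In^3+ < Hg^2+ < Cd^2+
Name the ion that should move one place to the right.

Hg^2+

Check each adjacent pair. Hg^2+ and Cd^2+ are reversed: Cd^2+ and Hg^2+ are in one column with the same charge; the lighter period-5 ion has one fewer shell and is smaller. No other neighbouring pair contradicts the periodic trends, so Hg^2+ is the ion listed too early.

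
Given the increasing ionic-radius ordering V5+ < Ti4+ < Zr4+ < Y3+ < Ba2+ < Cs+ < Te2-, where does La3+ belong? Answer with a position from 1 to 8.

Work out protons and electrons: V5+ has 18 e⁻ (Z=23), Ti4+ has 18 e⁻ (Z=22), Zr4+ has 36 e⁻ (Z=40), Y3+ has 36 e⁻ (Z=39), La3+ has 54 e⁻ (Z=57), Ba2+ has 54 e⁻ (Z=56), Cs+ has 54 e⁻ (Z=55), Te2- has 54 e⁻ (Z=52). V5+ < Ti4+ (isoelectronic, higher Z=23 is smaller); Ti4+ < Zr4+ (same group, period 4 vs 5); Zr4+ < Y3+ (both 36 e⁻, Z=40>39); Y3+ < La3+ (same group, period 5 vs 6); La3+ < Ba2+ (isoelectronic, higher Z=57 is smaller); Ba2+ < Cs+ (both 54 e⁻, Z=56>55); Cs+ < Te2- (both 54 e⁻, Z=55>52).
Merged order: V5+ < Ti4+ < Zr4+ < Y3+ < La3+ < Ba2+ < Cs+ < Te2- — La3+ is number 5.

5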